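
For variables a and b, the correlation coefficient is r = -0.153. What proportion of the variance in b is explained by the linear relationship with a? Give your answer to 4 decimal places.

r² = (-0.153)² = 0.0234

0.0234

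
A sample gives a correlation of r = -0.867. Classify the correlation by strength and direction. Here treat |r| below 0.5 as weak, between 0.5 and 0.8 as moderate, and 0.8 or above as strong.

r = -0.867 < 0 so the relationship is negative.
|r| = 0.867, which falls in the strong range.

strong negative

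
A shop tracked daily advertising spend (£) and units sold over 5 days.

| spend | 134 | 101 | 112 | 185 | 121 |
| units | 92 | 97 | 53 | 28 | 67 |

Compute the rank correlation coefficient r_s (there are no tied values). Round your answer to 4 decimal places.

-0.6000

Rank spend: 4, 1, 2, 5, 3
Rank units: 4, 5, 2, 1, 3
d = rank(spend) − rank(units): 0, -4, 0, 4, 0; Σd² = 32
ρ = 1 − 6Σd² / [n(n²−1)] = 1 − 6×32 / (5×24) = 1 − 192/120 ≈ -0.6000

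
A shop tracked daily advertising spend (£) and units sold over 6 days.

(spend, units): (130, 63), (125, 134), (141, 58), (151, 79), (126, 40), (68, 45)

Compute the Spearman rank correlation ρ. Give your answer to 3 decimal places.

0.257

Rank spend: 4, 2, 5, 6, 3, 1
Rank units: 4, 6, 3, 5, 1, 2
d = rank(spend) − rank(units): 0, -4, 2, 1, 2, -1; Σd² = 26
ρ = 1 − 6Σd² / [n(n²−1)] = 1 − 6×26 / (6×35) = 1 − 156/210 ≈ 0.257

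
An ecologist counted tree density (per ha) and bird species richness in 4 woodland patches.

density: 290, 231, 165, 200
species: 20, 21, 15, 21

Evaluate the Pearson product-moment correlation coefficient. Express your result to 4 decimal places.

n = 4, Σx = 886, Σy = 77, Σx² = 204686, Σy² = 1507, Σxy = 17326
nΣxy − ΣxΣy = 69304 − 68222 = 1082
nΣx² − (Σx)² = 818744 − 784996 = 33748; nΣy² − (Σy)² = 6028 − 5929 = 99
r = 1082 / √(33748 × 99) = 1082 / 1827.8545 ≈ 0.5920

0.5920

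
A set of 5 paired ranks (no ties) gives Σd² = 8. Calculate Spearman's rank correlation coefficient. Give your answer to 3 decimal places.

0.600

ρ = 1 − 6Σd² / [n(n²−1)] = 1 − 6×8 / (5×24)
  = 1 − 48/120 = 1 − 0.4000 ≈ 0.600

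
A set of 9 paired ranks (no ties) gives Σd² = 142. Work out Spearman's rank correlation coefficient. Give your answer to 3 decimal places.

ρ = 1 − 6Σd² / [n(n²−1)] = 1 − 6×142 / (9×80)
  = 1 − 852/720 = 1 − 1.1833 ≈ -0.183

-0.183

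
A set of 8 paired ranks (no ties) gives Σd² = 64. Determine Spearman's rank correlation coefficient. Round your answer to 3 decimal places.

ρ = 1 − 6Σd² / [n(n²−1)] = 1 − 6×64 / (8×63)
  = 1 − 384/504 = 1 − 0.7619 ≈ 0.238

0.238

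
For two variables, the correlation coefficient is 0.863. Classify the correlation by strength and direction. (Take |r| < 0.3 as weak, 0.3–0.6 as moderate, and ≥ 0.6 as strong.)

r = 0.863 > 0 so the relationship is positive.
|r| = 0.863, which falls in the strong range.

strong positive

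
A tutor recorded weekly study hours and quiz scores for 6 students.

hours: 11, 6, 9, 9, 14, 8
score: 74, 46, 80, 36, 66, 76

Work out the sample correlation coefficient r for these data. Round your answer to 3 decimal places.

n = 6, Σx = 57, Σy = 378, Σx² = 579, Σy² = 25420, Σxy = 3666
nΣxy − ΣxΣy = 21996 − 21546 = 450
nΣx² − (Σx)² = 3474 − 3249 = 225; nΣy² − (Σy)² = 152520 − 142884 = 9636
r = 450 / √(225 × 9636) = 450 / 1472.4469 ≈ 0.306

0.306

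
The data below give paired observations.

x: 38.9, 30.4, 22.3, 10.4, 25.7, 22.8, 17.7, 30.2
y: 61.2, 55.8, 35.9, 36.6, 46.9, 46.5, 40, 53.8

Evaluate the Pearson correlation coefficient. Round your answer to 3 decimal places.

0.909

n = 8, Σx = 198.4, Σy = 376.7, Σx² = 5448.48, Σy² = 18343.75, Σxy = 9856.5
nΣxy − ΣxΣy = 78852 − 74737.28 = 4114.72
nΣx² − (Σx)² = 43587.84 − 39362.56 = 4225.28; nΣy² − (Σy)² = 146750 − 141902.89 = 4847.11
r = 4114.72 / √(4225.28 × 4847.11) = 4114.72 / 4525.5273 ≈ 0.909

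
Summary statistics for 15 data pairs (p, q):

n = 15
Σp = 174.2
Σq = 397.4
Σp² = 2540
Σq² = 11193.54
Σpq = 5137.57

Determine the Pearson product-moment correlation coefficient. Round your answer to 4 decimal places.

r = (nΣpq − ΣpΣq) / √[(nΣp² − (Σp)²)(nΣq² − (Σq)²)]
Numerator: 15×5137.57 − 174.2×397.4 = 7836.47
Denominator: √[(38100 − 30345.64)(167903.1 − 157926.76)] = √[7754.36 × 9976.34] = 8795.4609
r = 7836.47 / 8795.4609 ≈ 0.8910

0.8910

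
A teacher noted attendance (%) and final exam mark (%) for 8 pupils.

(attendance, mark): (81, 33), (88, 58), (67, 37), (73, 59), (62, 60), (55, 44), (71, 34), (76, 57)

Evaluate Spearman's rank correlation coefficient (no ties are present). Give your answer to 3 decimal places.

Rank attendance: 7, 8, 3, 5, 2, 1, 4, 6
Rank mark: 1, 6, 3, 7, 8, 4, 2, 5
d = rank(attendance) − rank(mark): 6, 2, 0, -2, -6, -3, 2, 1; Σd² = 94
ρ = 1 − 6Σd² / [n(n²−1)] = 1 − 6×94 / (8×63) = 1 − 564/504 ≈ -0.119

-0.119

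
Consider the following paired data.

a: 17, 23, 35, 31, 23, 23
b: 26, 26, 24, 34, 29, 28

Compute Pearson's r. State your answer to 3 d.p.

0.126

n = 6, Σa = 152, Σb = 167, Σa² = 4062, Σb² = 4709, Σab = 4245
nΣab − ΣaΣb = 25470 − 25384 = 86
nΣa² − (Σa)² = 24372 − 23104 = 1268; nΣb² − (Σb)² = 28254 − 27889 = 365
r = 86 / √(1268 × 365) = 86 / 680.3088 ≈ 0.126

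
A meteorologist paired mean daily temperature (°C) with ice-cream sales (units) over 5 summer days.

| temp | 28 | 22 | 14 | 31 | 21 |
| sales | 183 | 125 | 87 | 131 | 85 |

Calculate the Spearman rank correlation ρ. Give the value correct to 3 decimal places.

0.800

Rank temp: 4, 3, 1, 5, 2
Rank sales: 5, 3, 2, 4, 1
d = rank(temp) − rank(sales): -1, 0, -1, 1, 1; Σd² = 4
ρ = 1 − 6Σd² / [n(n²−1)] = 1 − 6×4 / (5×24) = 1 − 24/120 ≈ 0.800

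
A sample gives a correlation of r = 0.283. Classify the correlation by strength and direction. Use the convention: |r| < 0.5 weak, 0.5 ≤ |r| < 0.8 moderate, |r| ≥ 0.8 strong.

weak positive

r = 0.283 > 0 so the relationship is positive.
|r| = 0.283, which falls in the weak range.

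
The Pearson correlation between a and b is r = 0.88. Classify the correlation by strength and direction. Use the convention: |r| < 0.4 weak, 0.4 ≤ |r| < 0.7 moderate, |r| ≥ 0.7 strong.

r = 0.88 > 0 so the relationship is positive.
|r| = 0.88, which falls in the strong range.

strong positive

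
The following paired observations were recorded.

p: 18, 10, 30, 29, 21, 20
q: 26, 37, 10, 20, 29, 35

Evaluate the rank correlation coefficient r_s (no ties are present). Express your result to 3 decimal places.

-0.829

Rank p: 2, 1, 6, 5, 4, 3
Rank q: 3, 6, 1, 2, 4, 5
d = rank(p) − rank(q): -1, -5, 5, 3, 0, -2; Σd² = 64
ρ = 1 − 6Σd² / [n(n²−1)] = 1 − 6×64 / (6×35) = 1 − 384/210 ≈ -0.829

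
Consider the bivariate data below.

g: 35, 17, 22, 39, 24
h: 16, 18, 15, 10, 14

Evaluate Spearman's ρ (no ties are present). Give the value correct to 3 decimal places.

-0.700

Rank g: 4, 1, 2, 5, 3
Rank h: 4, 5, 3, 1, 2
d = rank(g) − rank(h): 0, -4, -1, 4, 1; Σd² = 34
ρ = 1 − 6Σd² / [n(n²−1)] = 1 − 6×34 / (5×24) = 1 − 204/120 ≈ -0.700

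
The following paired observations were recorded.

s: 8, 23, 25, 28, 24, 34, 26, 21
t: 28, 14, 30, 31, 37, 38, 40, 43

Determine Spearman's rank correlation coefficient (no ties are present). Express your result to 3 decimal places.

0.286

Rank s: 1, 3, 5, 7, 4, 8, 6, 2
Rank t: 2, 1, 3, 4, 5, 6, 7, 8
d = rank(s) − rank(t): -1, 2, 2, 3, -1, 2, -1, -6; Σd² = 60
ρ = 1 − 6Σd² / [n(n²−1)] = 1 − 6×60 / (8×63) = 1 − 360/504 ≈ 0.286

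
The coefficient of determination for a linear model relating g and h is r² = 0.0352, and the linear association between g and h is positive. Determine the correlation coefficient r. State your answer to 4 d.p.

|r| = √0.0352 = 0.1876
The association is positive, so r = 0.1876.

0.1876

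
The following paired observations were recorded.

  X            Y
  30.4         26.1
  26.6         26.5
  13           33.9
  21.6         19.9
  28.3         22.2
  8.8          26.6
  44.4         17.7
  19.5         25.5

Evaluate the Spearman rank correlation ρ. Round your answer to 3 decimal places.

-0.667

Rank X: 7, 5, 2, 4, 6, 1, 8, 3
Rank Y: 5, 6, 8, 2, 3, 7, 1, 4
d = rank(X) − rank(Y): 2, -1, -6, 2, 3, -6, 7, -1; Σd² = 140
ρ = 1 − 6Σd² / [n(n²−1)] = 1 − 6×140 / (8×63) = 1 − 840/504 ≈ -0.667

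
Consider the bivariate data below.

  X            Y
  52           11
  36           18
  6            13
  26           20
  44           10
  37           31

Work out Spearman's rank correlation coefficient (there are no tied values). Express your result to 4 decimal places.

-0.4286

Rank X: 6, 3, 1, 2, 5, 4
Rank Y: 2, 4, 3, 5, 1, 6
d = rank(X) − rank(Y): 4, -1, -2, -3, 4, -2; Σd² = 50
ρ = 1 − 6Σd² / [n(n²−1)] = 1 − 6×50 / (6×35) = 1 − 300/210 ≈ -0.4286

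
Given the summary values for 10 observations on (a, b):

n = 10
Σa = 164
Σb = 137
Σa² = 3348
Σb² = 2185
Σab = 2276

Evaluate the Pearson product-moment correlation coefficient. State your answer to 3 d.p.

r = (nΣab − ΣaΣb) / √[(nΣa² − (Σa)²)(nΣb² − (Σb)²)]
Numerator: 10×2276 − 164×137 = 292
Denominator: √[(33480 − 26896)(21850 − 18769)] = √[6584 × 3081] = 4503.9210
r = 292 / 4503.9210 ≈ 0.065

0.065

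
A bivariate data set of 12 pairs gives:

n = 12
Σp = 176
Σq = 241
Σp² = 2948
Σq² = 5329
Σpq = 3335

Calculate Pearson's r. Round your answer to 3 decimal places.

-0.472

r = (nΣpq − ΣpΣq) / √[(nΣp² − (Σp)²)(nΣq² − (Σq)²)]
Numerator: 12×3335 − 176×241 = -2396
Denominator: √[(35376 − 30976)(63948 − 58081)] = √[4400 × 5867] = 5080.8267
r = -2396 / 5080.8267 ≈ -0.472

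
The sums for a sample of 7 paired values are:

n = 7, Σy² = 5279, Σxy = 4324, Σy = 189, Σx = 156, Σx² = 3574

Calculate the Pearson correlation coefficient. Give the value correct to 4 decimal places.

r = (nΣxy − ΣxΣy) / √[(nΣx² − (Σx)²)(nΣy² − (Σy)²)]
Numerator: 7×4324 − 156×189 = 784
Denominator: √[(25018 − 24336)(36953 − 35721)] = √[682 × 1232] = 916.6373
r = 784 / 916.6373 ≈ 0.8553

0.8553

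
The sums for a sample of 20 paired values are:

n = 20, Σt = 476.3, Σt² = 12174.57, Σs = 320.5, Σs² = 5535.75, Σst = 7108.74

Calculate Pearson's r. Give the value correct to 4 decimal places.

r = (nΣst − ΣsΣt) / √[(nΣs² − (Σs)²)(nΣt² − (Σt)²)]
Numerator: 20×7108.74 − 320.5×476.3 = -10479.35
Denominator: √[(110715 − 102720.25)(243491.4 − 226861.69)] = √[7994.75 × 16629.71] = 11530.4108
r = -10479.35 / 11530.4108 ≈ -0.9088

-0.9088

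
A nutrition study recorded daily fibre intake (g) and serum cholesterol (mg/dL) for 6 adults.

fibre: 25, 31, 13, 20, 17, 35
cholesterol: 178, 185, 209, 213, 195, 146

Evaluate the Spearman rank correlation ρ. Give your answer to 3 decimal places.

Rank fibre: 4, 5, 1, 3, 2, 6
Rank cholesterol: 2, 3, 5, 6, 4, 1
d = rank(fibre) − rank(cholesterol): 2, 2, -4, -3, -2, 5; Σd² = 62
ρ = 1 − 6Σd² / [n(n²−1)] = 1 − 6×62 / (6×35) = 1 − 372/210 ≈ -0.771

-0.771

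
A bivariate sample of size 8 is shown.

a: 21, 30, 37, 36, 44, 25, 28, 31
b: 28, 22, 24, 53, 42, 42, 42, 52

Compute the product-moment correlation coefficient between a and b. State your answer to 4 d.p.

n = 8, Σa = 252, Σb = 305, Σa² = 8312, Σb² = 12649, Σab = 9730
nΣab − ΣaΣb = 77840 − 76860 = 980
nΣa² − (Σa)² = 66496 − 63504 = 2992; nΣb² − (Σb)² = 101192 − 93025 = 8167
r = 980 / √(2992 × 8167) = 980 / 4943.2443 ≈ 0.1983

0.1983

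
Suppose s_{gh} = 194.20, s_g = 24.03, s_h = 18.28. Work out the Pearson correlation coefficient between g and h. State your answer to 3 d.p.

0.442

r = Cov(g,h) / (s_g · s_h) = 194.20 / (24.03 × 18.28)
  = 194.20 / 439.2684 ≈ 0.442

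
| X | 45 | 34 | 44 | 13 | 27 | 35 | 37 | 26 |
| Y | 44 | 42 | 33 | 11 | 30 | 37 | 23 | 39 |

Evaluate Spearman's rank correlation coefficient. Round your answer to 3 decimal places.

Rank X: 8, 4, 7, 1, 3, 5, 6, 2
Rank Y: 8, 7, 4, 1, 3, 5, 2, 6
d = rank(X) − rank(Y): 0, -3, 3, 0, 0, 0, 4, -4; Σd² = 50
ρ = 1 − 6Σd² / [n(n²−1)] = 1 − 6×50 / (8×63) = 1 − 300/504 ≈ 0.405

0.405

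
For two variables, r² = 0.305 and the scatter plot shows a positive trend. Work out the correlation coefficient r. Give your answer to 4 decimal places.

0.5523

|r| = √0.305 = 0.5523
The association is positive, so r = 0.5523.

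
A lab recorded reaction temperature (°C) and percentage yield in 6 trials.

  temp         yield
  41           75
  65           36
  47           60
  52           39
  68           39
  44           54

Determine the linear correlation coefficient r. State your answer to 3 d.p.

-0.832

n = 6, Σx = 317, Σy = 303, Σx² = 17379, Σy² = 16479, Σxy = 15291
nΣxy − ΣxΣy = 91746 − 96051 = -4305
nΣx² − (Σx)² = 104274 − 100489 = 3785; nΣy² − (Σy)² = 98874 − 91809 = 7065
r = -4305 / √(3785 × 7065) = -4305 / 5171.1725 ≈ -0.832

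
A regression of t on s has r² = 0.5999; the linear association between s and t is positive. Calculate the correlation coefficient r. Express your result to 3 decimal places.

|r| = √0.5999 = 0.775
The association is positive, so r = 0.775.

0.775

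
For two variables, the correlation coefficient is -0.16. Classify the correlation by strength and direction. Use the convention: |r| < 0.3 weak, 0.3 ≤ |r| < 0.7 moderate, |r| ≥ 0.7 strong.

r = -0.16 < 0 so the relationship is negative.
|r| = 0.16, which falls in the weak range.

weak negative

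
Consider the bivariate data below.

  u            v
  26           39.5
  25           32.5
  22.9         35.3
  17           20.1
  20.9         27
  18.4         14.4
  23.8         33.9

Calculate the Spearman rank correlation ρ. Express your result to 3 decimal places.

0.821

Rank u: 7, 6, 4, 1, 3, 2, 5
Rank v: 7, 4, 6, 2, 3, 1, 5
d = rank(u) − rank(v): 0, 2, -2, -1, 0, 1, 0; Σd² = 10
ρ = 1 − 6Σd² / [n(n²−1)] = 1 − 6×10 / (7×48) = 1 − 60/336 ≈ 0.821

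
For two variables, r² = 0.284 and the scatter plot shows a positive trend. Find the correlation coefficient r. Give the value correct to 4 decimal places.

0.5329

|r| = √0.284 = 0.5329
The association is positive, so r = 0.5329.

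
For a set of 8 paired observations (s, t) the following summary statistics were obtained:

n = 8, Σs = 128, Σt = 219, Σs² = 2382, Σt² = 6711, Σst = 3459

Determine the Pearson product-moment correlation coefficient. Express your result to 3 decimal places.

-0.092

r = (nΣst − ΣsΣt) / √[(nΣs² − (Σs)²)(nΣt² − (Σt)²)]
Numerator: 8×3459 − 128×219 = -360
Denominator: √[(19056 − 16384)(53688 − 47961)] = √[2672 × 5727] = 3911.8466
r = -360 / 3911.8466 ≈ -0.092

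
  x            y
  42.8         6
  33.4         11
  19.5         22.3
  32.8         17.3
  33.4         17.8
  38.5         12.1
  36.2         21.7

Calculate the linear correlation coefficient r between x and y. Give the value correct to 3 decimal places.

n = 7, Σx = 236.6, Σy = 108.2, Σx² = 8311.74, Σy² = 1887.72, Σxy = 3472.4
nΣxy − ΣxΣy = 24306.8 − 25600.12 = -1293.32
nΣx² − (Σx)² = 58182.18 − 55979.56 = 2202.62; nΣy² − (Σy)² = 13214.04 − 11707.24 = 1506.8
r = -1293.32 / √(2202.62 × 1506.8) = -1293.32 / 1821.7870 ≈ -0.710

-0.710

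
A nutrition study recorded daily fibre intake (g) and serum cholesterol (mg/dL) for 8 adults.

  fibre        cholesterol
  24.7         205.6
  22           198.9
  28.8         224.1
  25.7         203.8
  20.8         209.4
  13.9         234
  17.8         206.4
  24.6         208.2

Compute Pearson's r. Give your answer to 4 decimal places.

-0.3216

n = 8, Σx = 178.3, Σy = 1690.4, Σx² = 4131.87, Σy² = 358140.38, Σxy = 37549.62
nΣxy − ΣxΣy = 300396.96 − 301398.32 = -1001.36
nΣx² − (Σx)² = 33054.96 − 31790.89 = 1264.07; nΣy² − (Σy)² = 2865123.04 − 2857452.16 = 7670.88
r = -1001.36 / √(1264.07 × 7670.88) = -1001.36 / 3113.9251 ≈ -0.3216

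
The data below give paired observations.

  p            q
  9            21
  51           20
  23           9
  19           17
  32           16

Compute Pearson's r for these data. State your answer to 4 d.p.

n = 5, Σp = 134, Σq = 83, Σp² = 4596, Σq² = 1467, Σpq = 2251
nΣpq − ΣpΣq = 11255 − 11122 = 133
nΣp² − (Σp)² = 22980 − 17956 = 5024; nΣq² − (Σq)² = 7335 − 6889 = 446
r = 133 / √(5024 × 446) = 133 / 1496.8981 ≈ 0.0889

0.0889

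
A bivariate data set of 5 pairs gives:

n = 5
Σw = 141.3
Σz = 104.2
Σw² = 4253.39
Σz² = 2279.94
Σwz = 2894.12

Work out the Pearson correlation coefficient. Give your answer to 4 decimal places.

-0.3011

r = (nΣwz − ΣwΣz) / √[(nΣw² − (Σw)²)(nΣz² − (Σz)²)]
Numerator: 5×2894.12 − 141.3×104.2 = -252.86
Denominator: √[(21266.95 − 19965.69)(11399.7 − 10857.64)] = √[1301.26 × 542.06] = 839.8577
r = -252.86 / 839.8577 ≈ -0.3011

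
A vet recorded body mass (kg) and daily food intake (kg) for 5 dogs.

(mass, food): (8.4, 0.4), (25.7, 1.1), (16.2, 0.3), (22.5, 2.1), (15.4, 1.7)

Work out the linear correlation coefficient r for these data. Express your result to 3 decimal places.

0.525

n = 5, Σx = 88.2, Σy = 5.6, Σx² = 1736.9, Σy² = 8.76, Σxy = 109.92
nΣxy − ΣxΣy = 549.6 − 493.92 = 55.68
nΣx² − (Σx)² = 8684.5 − 7779.24 = 905.26; nΣy² − (Σy)² = 43.8 − 31.36 = 12.44
r = 55.68 / √(905.26 × 12.44) = 55.68 / 106.1199 ≈ 0.525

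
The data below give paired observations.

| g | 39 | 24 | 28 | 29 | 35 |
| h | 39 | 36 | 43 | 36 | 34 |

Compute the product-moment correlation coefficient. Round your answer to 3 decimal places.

n = 5, Σg = 155, Σh = 188, Σg² = 4947, Σh² = 7118, Σgh = 5823
nΣgh − ΣgΣh = 29115 − 29140 = -25
nΣg² − (Σg)² = 24735 − 24025 = 710; nΣh² − (Σh)² = 35590 − 35344 = 246
r = -25 / √(710 × 246) = -25 / 417.9234 ≈ -0.060

-0.060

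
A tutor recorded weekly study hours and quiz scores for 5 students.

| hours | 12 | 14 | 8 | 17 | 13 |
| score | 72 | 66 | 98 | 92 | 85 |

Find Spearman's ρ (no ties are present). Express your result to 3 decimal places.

-0.300

Rank hours: 2, 4, 1, 5, 3
Rank score: 2, 1, 5, 4, 3
d = rank(hours) − rank(score): 0, 3, -4, 1, 0; Σd² = 26
ρ = 1 − 6Σd² / [n(n²−1)] = 1 − 6×26 / (5×24) = 1 − 156/120 ≈ -0.300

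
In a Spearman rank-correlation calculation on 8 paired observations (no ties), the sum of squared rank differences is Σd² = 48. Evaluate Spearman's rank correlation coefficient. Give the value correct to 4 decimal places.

0.4286

ρ = 1 − 6Σd² / [n(n²−1)] = 1 − 6×48 / (8×63)
  = 1 − 288/504 = 1 − 0.57143 ≈ 0.4286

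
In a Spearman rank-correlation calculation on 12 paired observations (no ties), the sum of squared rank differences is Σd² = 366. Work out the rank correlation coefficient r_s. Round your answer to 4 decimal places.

-0.2797

ρ = 1 − 6Σd² / [n(n²−1)] = 1 − 6×366 / (12×143)
  = 1 − 2196/1716 = 1 − 1.27972 ≈ -0.2797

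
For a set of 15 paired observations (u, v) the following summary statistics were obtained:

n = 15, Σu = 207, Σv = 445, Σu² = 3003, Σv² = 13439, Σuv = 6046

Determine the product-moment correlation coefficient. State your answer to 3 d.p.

-0.510

r = (nΣuv − ΣuΣv) / √[(nΣu² − (Σu)²)(nΣv² − (Σv)²)]
Numerator: 15×6046 − 207×445 = -1425
Denominator: √[(45045 − 42849)(201585 − 198025)] = √[2196 × 3560] = 2796.0258
r = -1425 / 2796.0258 ≈ -0.510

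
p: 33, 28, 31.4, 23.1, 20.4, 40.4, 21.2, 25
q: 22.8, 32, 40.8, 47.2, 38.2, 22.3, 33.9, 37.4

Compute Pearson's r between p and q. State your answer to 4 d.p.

n = 8, Σp = 222.5, Σq = 274.6, Σp² = 6515.33, Σq² = 9940.82, Σpq = 7353.72
nΣpq − ΣpΣq = 58829.76 − 61098.5 = -2268.74
nΣp² − (Σp)² = 52122.64 − 49506.25 = 2616.39; nΣq² − (Σq)² = 79526.56 − 75405.16 = 4121.4
r = -2268.74 / √(2616.39 × 4121.4) = -2268.74 / 3283.7768 ≈ -0.6909

-0.6909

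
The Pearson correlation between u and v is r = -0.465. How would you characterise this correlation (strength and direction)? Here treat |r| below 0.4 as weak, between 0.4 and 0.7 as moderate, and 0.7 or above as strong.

moderate negative

r = -0.465 < 0 so the relationship is negative.
|r| = 0.465, which falls in the moderate range.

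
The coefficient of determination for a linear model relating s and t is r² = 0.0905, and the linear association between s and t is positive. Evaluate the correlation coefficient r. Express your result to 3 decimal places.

|r| = √0.0905 = 0.301
The association is positive, so r = 0.301.

0.301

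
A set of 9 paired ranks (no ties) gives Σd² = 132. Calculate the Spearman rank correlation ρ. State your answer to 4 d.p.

-0.1000

ρ = 1 − 6Σd² / [n(n²−1)] = 1 − 6×132 / (9×80)
  = 1 − 792/720 = 1 − 1.10000 ≈ -0.1000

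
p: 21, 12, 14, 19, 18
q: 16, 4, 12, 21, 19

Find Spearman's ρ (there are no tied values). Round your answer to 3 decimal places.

0.700

Rank p: 5, 1, 2, 4, 3
Rank q: 3, 1, 2, 5, 4
d = rank(p) − rank(q): 2, 0, 0, -1, -1; Σd² = 6
ρ = 1 − 6Σd² / [n(n²−1)] = 1 − 6×6 / (5×24) = 1 − 36/120 ≈ 0.700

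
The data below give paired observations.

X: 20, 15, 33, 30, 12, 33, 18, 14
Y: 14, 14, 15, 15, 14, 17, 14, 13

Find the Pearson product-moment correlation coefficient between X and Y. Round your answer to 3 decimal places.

n = 8, ΣX = 175, ΣY = 116, ΣX² = 4367, ΣY² = 1692, ΣXY = 2598
nΣXY − ΣXΣY = 20784 − 20300 = 484
nΣX² − (ΣX)² = 34936 − 30625 = 4311; nΣY² − (ΣY)² = 13536 − 13456 = 80
r = 484 / √(4311 × 80) = 484 / 587.2648 ≈ 0.824

0.824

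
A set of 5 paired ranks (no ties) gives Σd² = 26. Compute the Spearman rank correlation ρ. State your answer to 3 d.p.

ρ = 1 − 6Σd² / [n(n²−1)] = 1 − 6×26 / (5×24)
  = 1 − 156/120 = 1 − 1.3000 ≈ -0.300

-0.300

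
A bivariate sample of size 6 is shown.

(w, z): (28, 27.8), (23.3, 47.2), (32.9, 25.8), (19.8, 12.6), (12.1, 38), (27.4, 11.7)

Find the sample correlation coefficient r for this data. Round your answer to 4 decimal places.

n = 6, Σw = 143.5, Σz = 163.1, Σw² = 3698.51, Σz² = 5405.97, Σwz = 3756.84
nΣwz − ΣwΣz = 22541.04 − 23404.85 = -863.81
nΣw² − (Σw)² = 22191.06 − 20592.25 = 1598.81; nΣz² − (Σz)² = 32435.82 − 26601.61 = 5834.21
r = -863.81 / √(1598.81 × 5834.21) = -863.81 / 3054.1436 ≈ -0.2828

-0.2828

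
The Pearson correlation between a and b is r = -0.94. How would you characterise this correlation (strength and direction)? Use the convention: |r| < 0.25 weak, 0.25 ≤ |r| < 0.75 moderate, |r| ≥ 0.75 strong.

strong negative

r = -0.94 < 0 so the relationship is negative.
|r| = 0.94, which falls in the strong range.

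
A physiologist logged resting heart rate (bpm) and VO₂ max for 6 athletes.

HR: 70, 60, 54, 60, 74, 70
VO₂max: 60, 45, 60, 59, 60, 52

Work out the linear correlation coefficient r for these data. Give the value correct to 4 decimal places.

n = 6, Σx = 388, Σy = 336, Σx² = 25392, Σy² = 19010, Σxy = 21760
nΣxy − ΣxΣy = 130560 − 130368 = 192
nΣx² − (Σx)² = 152352 − 150544 = 1808; nΣy² − (Σy)² = 114060 − 112896 = 1164
r = 192 / √(1808 × 1164) = 192 / 1450.6936 ≈ 0.1324

0.1324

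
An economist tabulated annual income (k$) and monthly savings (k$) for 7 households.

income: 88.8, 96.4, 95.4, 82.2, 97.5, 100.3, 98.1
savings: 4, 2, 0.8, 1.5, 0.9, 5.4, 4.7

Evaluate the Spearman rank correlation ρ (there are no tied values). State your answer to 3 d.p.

Rank income: 2, 4, 3, 1, 5, 7, 6
Rank savings: 5, 4, 1, 3, 2, 7, 6
d = rank(income) − rank(savings): -3, 0, 2, -2, 3, 0, 0; Σd² = 26
ρ = 1 − 6Σd² / [n(n²−1)] = 1 − 6×26 / (7×48) = 1 − 156/336 ≈ 0.536

0.536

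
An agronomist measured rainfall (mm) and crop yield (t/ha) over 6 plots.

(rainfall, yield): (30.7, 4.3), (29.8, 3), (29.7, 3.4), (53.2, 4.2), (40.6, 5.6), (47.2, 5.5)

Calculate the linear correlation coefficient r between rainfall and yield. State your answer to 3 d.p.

n = 6, Σx = 231.2, Σy = 26, Σx² = 9419.06, Σy² = 118.3, Σxy = 1032.79
nΣxy − ΣxΣy = 6196.74 − 6011.2 = 185.54
nΣx² − (Σx)² = 56514.36 − 53453.44 = 3060.92; nΣy² − (Σy)² = 709.8 − 676 = 33.8
r = 185.54 / √(3060.92 × 33.8) = 185.54 / 321.6506 ≈ 0.577

0.577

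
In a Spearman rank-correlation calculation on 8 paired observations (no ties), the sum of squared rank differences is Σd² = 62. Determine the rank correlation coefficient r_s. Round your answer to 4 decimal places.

ρ = 1 − 6Σd² / [n(n²−1)] = 1 − 6×62 / (8×63)
  = 1 − 372/504 = 1 − 0.73810 ≈ 0.2619

0.2619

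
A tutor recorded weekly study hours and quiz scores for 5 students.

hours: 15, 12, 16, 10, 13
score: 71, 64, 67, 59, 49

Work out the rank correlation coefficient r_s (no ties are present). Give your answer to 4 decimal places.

0.6000

Rank hours: 4, 2, 5, 1, 3
Rank score: 5, 3, 4, 2, 1
d = rank(hours) − rank(score): -1, -1, 1, -1, 2; Σd² = 8
ρ = 1 − 6Σd² / [n(n²−1)] = 1 − 6×8 / (5×24) = 1 − 48/120 ≈ 0.6000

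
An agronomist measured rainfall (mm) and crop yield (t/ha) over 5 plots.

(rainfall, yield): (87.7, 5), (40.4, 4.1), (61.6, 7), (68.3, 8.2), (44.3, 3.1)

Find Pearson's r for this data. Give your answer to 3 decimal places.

0.475

n = 5, Σx = 302.3, Σy = 27.4, Σx² = 19745.39, Σy² = 167.66, Σxy = 1732.73
nΣxy − ΣxΣy = 8663.65 − 8283.02 = 380.63
nΣx² − (Σx)² = 98726.95 − 91385.29 = 7341.66; nΣy² − (Σy)² = 838.3 − 750.76 = 87.54
r = 380.63 / √(7341.66 × 87.54) = 380.63 / 801.6788 ≈ 0.475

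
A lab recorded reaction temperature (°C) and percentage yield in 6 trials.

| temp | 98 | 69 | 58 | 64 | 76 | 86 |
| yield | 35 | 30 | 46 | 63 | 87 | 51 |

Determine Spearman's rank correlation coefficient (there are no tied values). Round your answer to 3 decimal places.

-0.086

Rank temp: 6, 3, 1, 2, 4, 5
Rank yield: 2, 1, 3, 5, 6, 4
d = rank(temp) − rank(yield): 4, 2, -2, -3, -2, 1; Σd² = 38
ρ = 1 − 6Σd² / [n(n²−1)] = 1 − 6×38 / (6×35) = 1 − 228/210 ≈ -0.086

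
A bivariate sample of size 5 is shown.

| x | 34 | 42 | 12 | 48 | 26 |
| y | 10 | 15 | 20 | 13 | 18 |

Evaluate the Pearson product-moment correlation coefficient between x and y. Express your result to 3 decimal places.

n = 5, Σx = 162, Σy = 76, Σx² = 6044, Σy² = 1218, Σxy = 2302
nΣxy − ΣxΣy = 11510 − 12312 = -802
nΣx² − (Σx)² = 30220 − 26244 = 3976; nΣy² − (Σy)² = 6090 − 5776 = 314
r = -802 / √(3976 × 314) = -802 / 1117.3469 ≈ -0.718

-0.718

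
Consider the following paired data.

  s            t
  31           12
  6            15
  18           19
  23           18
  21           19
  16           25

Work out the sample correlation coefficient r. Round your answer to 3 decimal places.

-0.292

n = 6, Σs = 115, Σt = 108, Σs² = 2547, Σt² = 2040, Σst = 2017
nΣst − ΣsΣt = 12102 − 12420 = -318
nΣs² − (Σs)² = 15282 − 13225 = 2057; nΣt² − (Σt)² = 12240 − 11664 = 576
r = -318 / √(2057 × 576) = -318 / 1088.4999 ≈ -0.292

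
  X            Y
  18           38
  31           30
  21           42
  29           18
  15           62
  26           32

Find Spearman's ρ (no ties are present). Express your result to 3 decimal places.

Rank X: 2, 6, 3, 5, 1, 4
Rank Y: 4, 2, 5, 1, 6, 3
d = rank(X) − rank(Y): -2, 4, -2, 4, -5, 1; Σd² = 66
ρ = 1 − 6Σd² / [n(n²−1)] = 1 − 6×66 / (6×35) = 1 − 396/210 ≈ -0.886

-0.886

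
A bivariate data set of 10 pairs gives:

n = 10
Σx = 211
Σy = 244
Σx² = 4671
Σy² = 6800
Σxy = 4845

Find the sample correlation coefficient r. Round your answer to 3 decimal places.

r = (nΣxy − ΣxΣy) / √[(nΣx² − (Σx)²)(nΣy² − (Σy)²)]
Numerator: 10×4845 − 211×244 = -3034
Denominator: √[(46710 − 44521)(68000 − 59536)] = √[2189 × 8464] = 4304.3810
r = -3034 / 4304.3810 ≈ -0.705

-0.705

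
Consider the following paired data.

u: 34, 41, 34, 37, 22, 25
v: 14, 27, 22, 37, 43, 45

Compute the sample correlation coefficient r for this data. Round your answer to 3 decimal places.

n = 6, Σu = 193, Σv = 188, Σu² = 6471, Σv² = 6652, Σuv = 5771
nΣuv − ΣuΣv = 34626 − 36284 = -1658
nΣu² − (Σu)² = 38826 − 37249 = 1577; nΣv² − (Σv)² = 39912 − 35344 = 4568
r = -1658 / √(1577 × 4568) = -1658 / 2683.9776 ≈ -0.618

-0.618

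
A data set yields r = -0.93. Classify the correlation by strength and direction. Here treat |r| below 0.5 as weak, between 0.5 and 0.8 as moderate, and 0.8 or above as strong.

strong negative

r = -0.93 < 0 so the relationship is negative.
|r| = 0.93, which falls in the strong range.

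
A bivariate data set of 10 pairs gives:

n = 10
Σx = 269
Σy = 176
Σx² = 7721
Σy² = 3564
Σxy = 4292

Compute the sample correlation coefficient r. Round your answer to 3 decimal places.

-0.930

r = (nΣxy − ΣxΣy) / √[(nΣx² − (Σx)²)(nΣy² − (Σy)²)]
Numerator: 10×4292 − 269×176 = -4424
Denominator: √[(77210 − 72361)(35640 − 30976)] = √[4849 × 4664] = 4755.6005
r = -4424 / 4755.6005 ≈ -0.930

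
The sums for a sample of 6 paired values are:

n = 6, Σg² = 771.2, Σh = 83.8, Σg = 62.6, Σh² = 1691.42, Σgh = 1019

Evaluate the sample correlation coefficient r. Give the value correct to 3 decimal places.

0.583

r = (nΣgh − ΣgΣh) / √[(nΣg² − (Σg)²)(nΣh² − (Σh)²)]
Numerator: 6×1019 − 62.6×83.8 = 868.12
Denominator: √[(4627.2 − 3918.76)(10148.52 − 7022.44)] = √[708.44 × 3126.08] = 1488.1667
r = 868.12 / 1488.1667 ≈ 0.583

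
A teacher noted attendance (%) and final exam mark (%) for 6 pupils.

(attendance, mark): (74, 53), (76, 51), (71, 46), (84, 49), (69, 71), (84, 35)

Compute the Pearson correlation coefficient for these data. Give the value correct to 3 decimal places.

-0.698

n = 6, Σx = 458, Σy = 305, Σx² = 35166, Σy² = 16193, Σxy = 23019
nΣxy − ΣxΣy = 138114 − 139690 = -1576
nΣx² − (Σx)² = 210996 − 209764 = 1232; nΣy² − (Σy)² = 97158 − 93025 = 4133
r = -1576 / √(1232 × 4133) = -1576 / 2256.5141 ≈ -0.698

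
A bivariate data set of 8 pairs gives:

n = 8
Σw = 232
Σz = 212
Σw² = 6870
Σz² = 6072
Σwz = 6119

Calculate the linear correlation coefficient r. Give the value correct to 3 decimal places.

-0.114

r = (nΣwz − ΣwΣz) / √[(nΣw² − (Σw)²)(nΣz² − (Σz)²)]
Numerator: 8×6119 − 232×212 = -232
Denominator: √[(54960 − 53824)(48576 − 44944)] = √[1136 × 3632] = 2031.2440
r = -232 / 2031.2440 ≈ -0.114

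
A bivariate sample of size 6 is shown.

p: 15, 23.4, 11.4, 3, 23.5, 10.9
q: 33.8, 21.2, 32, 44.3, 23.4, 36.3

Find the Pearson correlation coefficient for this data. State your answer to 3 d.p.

n = 6, Σp = 87.2, Σq = 191, Σp² = 1582.58, Σq² = 6443.62, Σpq = 2446.35
nΣpq − ΣpΣq = 14678.1 − 16655.2 = -1977.1
nΣp² − (Σp)² = 9495.48 − 7603.84 = 1891.64; nΣq² − (Σq)² = 38661.72 − 36481 = 2180.72
r = -1977.1 / √(1891.64 × 2180.72) = -1977.1 / 2031.0434 ≈ -0.973

-0.973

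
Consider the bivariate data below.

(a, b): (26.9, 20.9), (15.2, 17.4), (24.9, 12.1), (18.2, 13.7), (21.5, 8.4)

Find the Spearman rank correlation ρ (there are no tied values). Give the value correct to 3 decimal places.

0.100

Rank a: 5, 1, 4, 2, 3
Rank b: 5, 4, 2, 3, 1
d = rank(a) − rank(b): 0, -3, 2, -1, 2; Σd² = 18
ρ = 1 − 6Σd² / [n(n²−1)] = 1 − 6×18 / (5×24) = 1 − 108/120 ≈ 0.100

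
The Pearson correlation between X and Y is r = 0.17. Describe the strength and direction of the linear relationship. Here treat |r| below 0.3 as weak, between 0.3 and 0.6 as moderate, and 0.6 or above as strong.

weak positive

r = 0.17 > 0 so the relationship is positive.
|r| = 0.17, which falls in the weak range.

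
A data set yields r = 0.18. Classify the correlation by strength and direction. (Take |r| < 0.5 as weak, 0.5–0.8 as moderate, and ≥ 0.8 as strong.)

weak positive

r = 0.18 > 0 so the relationship is positive.
|r| = 0.18, which falls in the weak range.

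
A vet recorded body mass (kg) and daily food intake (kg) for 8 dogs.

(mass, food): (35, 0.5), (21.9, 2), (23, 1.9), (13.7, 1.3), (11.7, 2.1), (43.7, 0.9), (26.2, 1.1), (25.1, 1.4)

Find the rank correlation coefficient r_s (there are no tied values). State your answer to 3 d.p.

Rank mass: 7, 3, 4, 2, 1, 8, 6, 5
Rank food: 1, 7, 6, 4, 8, 2, 3, 5
d = rank(mass) − rank(food): 6, -4, -2, -2, -7, 6, 3, 0; Σd² = 154
ρ = 1 − 6Σd² / [n(n²−1)] = 1 − 6×154 / (8×63) = 1 − 924/504 ≈ -0.833

-0.833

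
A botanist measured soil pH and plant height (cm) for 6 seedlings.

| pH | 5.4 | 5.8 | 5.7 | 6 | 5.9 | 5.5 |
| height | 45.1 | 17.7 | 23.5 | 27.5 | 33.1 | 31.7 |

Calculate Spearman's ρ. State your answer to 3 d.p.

Rank pH: 1, 4, 3, 6, 5, 2
Rank height: 6, 1, 2, 3, 5, 4
d = rank(pH) − rank(height): -5, 3, 1, 3, 0, -2; Σd² = 48
ρ = 1 − 6Σd² / [n(n²−1)] = 1 − 6×48 / (6×35) = 1 − 288/210 ≈ -0.371

-0.371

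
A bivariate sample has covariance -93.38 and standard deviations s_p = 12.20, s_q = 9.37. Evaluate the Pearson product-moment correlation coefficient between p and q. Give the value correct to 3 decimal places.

-0.817

r = Cov(p,q) / (s_p · s_q) = -93.38 / (12.20 × 9.37)
  = -93.38 / 114.3140 ≈ -0.817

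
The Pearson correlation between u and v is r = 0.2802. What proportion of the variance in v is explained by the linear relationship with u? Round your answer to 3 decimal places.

0.079

r² = (0.2802)² = 0.079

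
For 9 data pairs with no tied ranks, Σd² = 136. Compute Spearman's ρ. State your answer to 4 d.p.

-0.1333

ρ = 1 − 6Σd² / [n(n²−1)] = 1 − 6×136 / (9×80)
  = 1 − 816/720 = 1 − 1.13333 ≈ -0.1333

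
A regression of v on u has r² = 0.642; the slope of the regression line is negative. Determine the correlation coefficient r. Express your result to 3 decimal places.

|r| = √0.642 = 0.801
The association is negative, so r = −0.801.

-0.801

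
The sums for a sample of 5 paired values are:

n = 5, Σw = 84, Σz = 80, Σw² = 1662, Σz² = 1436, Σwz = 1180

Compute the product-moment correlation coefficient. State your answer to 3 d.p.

r = (nΣwz − ΣwΣz) / √[(nΣw² − (Σw)²)(nΣz² − (Σz)²)]
Numerator: 5×1180 − 84×80 = -820
Denominator: √[(8310 − 7056)(7180 − 6400)] = √[1254 × 780] = 988.9995
r = -820 / 988.9995 ≈ -0.829

-0.829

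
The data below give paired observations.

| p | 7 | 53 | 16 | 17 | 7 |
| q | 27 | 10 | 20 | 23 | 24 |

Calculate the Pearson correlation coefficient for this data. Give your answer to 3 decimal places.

n = 5, Σp = 100, Σq = 104, Σp² = 3452, Σq² = 2334, Σpq = 1598
nΣpq − ΣpΣq = 7990 − 10400 = -2410
nΣp² − (Σp)² = 17260 − 10000 = 7260; nΣq² − (Σq)² = 11670 − 10816 = 854
r = -2410 / √(7260 × 854) = -2410 / 2489.9880 ≈ -0.968

-0.968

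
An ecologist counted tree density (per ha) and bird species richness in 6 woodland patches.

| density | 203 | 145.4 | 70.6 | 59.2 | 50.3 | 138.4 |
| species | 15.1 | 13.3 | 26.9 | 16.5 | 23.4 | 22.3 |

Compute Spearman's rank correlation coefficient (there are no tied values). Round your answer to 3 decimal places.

Rank density: 6, 5, 3, 2, 1, 4
Rank species: 2, 1, 6, 3, 5, 4
d = rank(density) − rank(species): 4, 4, -3, -1, -4, 0; Σd² = 58
ρ = 1 − 6Σd² / [n(n²−1)] = 1 − 6×58 / (6×35) = 1 − 348/210 ≈ -0.657

-0.657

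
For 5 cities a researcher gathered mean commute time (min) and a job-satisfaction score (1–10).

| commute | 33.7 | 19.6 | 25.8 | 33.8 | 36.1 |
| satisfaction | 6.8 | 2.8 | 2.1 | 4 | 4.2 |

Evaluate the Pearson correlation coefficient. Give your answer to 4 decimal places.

0.6445

n = 5, Σx = 149, Σy = 19.9, Σx² = 4631.14, Σy² = 92.13, Σxy = 625.04
nΣxy − ΣxΣy = 3125.2 − 2965.1 = 160.1
nΣx² − (Σx)² = 23155.7 − 22201 = 954.7; nΣy² − (Σy)² = 460.65 − 396.01 = 64.64
r = 160.1 / √(954.7 × 64.64) = 160.1 / 248.4186 ≈ 0.6445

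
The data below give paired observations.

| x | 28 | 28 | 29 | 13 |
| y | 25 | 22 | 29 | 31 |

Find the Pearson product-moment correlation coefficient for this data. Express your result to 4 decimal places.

-0.6621

n = 4, Σx = 98, Σy = 107, Σx² = 2578, Σy² = 2911, Σxy = 2560
nΣxy − ΣxΣy = 10240 − 10486 = -246
nΣx² − (Σx)² = 10312 − 9604 = 708; nΣy² − (Σy)² = 11644 − 11449 = 195
r = -246 / √(708 × 195) = -246 / 371.5643 ≈ -0.6621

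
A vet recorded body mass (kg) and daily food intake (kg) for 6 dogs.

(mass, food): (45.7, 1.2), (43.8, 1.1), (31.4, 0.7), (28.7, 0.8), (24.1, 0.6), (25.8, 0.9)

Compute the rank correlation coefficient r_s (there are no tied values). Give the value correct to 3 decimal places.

Rank mass: 6, 5, 4, 3, 1, 2
Rank food: 6, 5, 2, 3, 1, 4
d = rank(mass) − rank(food): 0, 0, 2, 0, 0, -2; Σd² = 8
ρ = 1 − 6Σd² / [n(n²−1)] = 1 − 6×8 / (6×35) = 1 − 48/210 ≈ 0.771

0.771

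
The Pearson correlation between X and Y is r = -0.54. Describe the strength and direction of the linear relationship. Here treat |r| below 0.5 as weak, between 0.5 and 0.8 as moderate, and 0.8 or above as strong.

moderate negative

r = -0.54 < 0 so the relationship is negative.
|r| = 0.54, which falls in the moderate range.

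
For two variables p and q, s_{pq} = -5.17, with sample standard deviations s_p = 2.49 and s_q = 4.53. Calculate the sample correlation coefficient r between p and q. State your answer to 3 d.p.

-0.458

r = Cov(p,q) / (s_p · s_q) = -5.17 / (2.49 × 4.53)
  = -5.17 / 11.2797 ≈ -0.458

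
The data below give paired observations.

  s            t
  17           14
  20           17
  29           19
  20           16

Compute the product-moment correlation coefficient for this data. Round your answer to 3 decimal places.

0.925

n = 4, Σs = 86, Σt = 66, Σs² = 1930, Σt² = 1102, Σst = 1449
nΣst − ΣsΣt = 5796 − 5676 = 120
nΣs² − (Σs)² = 7720 − 7396 = 324; nΣt² − (Σt)² = 4408 − 4356 = 52
r = 120 / √(324 × 52) = 120 / 129.7998 ≈ 0.925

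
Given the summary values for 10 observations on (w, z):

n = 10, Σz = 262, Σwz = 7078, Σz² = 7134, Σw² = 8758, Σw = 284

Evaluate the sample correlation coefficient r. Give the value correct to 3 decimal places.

-0.840

r = (nΣwz − ΣwΣz) / √[(nΣw² − (Σw)²)(nΣz² − (Σz)²)]
Numerator: 10×7078 − 284×262 = -3628
Denominator: √[(87580 − 80656)(71340 − 68644)] = √[6924 × 2696] = 4320.5444
r = -3628 / 4320.5444 ≈ -0.840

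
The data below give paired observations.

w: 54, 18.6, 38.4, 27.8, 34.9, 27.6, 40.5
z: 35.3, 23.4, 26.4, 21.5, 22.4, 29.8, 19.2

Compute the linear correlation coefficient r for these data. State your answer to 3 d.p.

0.491

n = 7, Σw = 241.8, Σz = 178, Σw² = 9129.38, Σz² = 4711.3, Σwz = 6334.74
nΣwz − ΣwΣz = 44343.18 − 43040.4 = 1302.78
nΣw² − (Σw)² = 63905.66 − 58467.24 = 5438.42; nΣz² − (Σz)² = 32979.1 − 31684 = 1295.1
r = 1302.78 / √(5438.42 × 1295.1) = 1302.78 / 2653.9212 ≈ 0.491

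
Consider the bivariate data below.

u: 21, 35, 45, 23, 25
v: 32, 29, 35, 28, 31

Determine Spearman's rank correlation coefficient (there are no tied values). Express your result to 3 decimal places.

Rank u: 1, 4, 5, 2, 3
Rank v: 4, 2, 5, 1, 3
d = rank(u) − rank(v): -3, 2, 0, 1, 0; Σd² = 14
ρ = 1 − 6Σd² / [n(n²−1)] = 1 − 6×14 / (5×24) = 1 − 84/120 ≈ 0.300

0.300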